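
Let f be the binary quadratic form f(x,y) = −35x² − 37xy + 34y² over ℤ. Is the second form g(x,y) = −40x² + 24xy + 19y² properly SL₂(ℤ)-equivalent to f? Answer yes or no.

D₁ = 6129, D₂ = 3616
discriminants differ ⇒ not SL₂(ℤ)-equivalent

no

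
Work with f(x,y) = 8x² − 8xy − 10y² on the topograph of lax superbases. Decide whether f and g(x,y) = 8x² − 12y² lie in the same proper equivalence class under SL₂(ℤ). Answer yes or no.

D₁ = 384, D₂ = 384
river cycle of f (length 4): (-10, 8, 8), (8, 8, -10), (-10, 12, 6), (6, 12, -10)
river cycle of g (length 2): (8, 16, -4), (-4, 16, 8)
cycles differ ⇒ inequivalent

no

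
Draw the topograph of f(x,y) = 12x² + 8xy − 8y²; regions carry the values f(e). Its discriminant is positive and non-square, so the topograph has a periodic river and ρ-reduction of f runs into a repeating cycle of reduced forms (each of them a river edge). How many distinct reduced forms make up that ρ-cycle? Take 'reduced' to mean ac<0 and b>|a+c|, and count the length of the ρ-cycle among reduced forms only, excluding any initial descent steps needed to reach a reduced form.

D = 448, ⌊√D⌋ = 21
river: ρ → (-8,8,12)
river: ρ → (12,16,-4)
river: ρ → (-4,16,12)
river: ρ → (12,8,-8)
ρ-cycle length = 4 (tail of 0 descent steps not counted)

4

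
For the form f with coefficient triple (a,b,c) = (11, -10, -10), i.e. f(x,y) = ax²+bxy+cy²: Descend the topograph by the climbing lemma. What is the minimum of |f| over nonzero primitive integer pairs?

descent: ρ → (-10,10,11)  [lands on river]
river: ρ → (11,12,-9)
river: ρ → (-9,6,14)
river: ρ → (14,22,-1)
river: ρ → (-1,22,14)
river: ρ → (14,6,-9)
river: ρ → (-9,12,11)
river: ρ → (11,10,-10)
closes: descent 1, river 8
min |a| on river = 1

1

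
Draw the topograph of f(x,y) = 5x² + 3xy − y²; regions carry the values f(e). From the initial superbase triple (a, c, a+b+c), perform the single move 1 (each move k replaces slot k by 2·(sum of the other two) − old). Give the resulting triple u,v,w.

start (5,-1,7) = (f(1,0),f(0,1),f(1,1))
replace slot 1: 2·((-1)+7) − 5 = 7 → (7,-1,7)

7,-1,7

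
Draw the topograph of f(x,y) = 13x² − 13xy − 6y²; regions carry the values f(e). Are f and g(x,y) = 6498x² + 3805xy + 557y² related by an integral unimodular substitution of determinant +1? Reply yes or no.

D₁ = 481, D₂ = 481
river cycle of f (length 26): (-6, 13, 13), (13, 13, -6), (-6, 11, 15), (15, 19, -2), (-2, 21, 5), (5, 19, -6), (-6, 17, 8), (8, 15, -8), (-8, 17, 6), (6, 19, -5), … (16 more)
river cycle of g (length 26): (15, 11, -6), (-6, 13, 13), (13, 13, -6), (-6, 11, 15), (15, 19, -2), (-2, 21, 5), (5, 19, -6), (-6, 17, 8), (8, 15, -8), (-8, 17, 6), … (16 more)
cycles coincide ⇒ equivalent

yes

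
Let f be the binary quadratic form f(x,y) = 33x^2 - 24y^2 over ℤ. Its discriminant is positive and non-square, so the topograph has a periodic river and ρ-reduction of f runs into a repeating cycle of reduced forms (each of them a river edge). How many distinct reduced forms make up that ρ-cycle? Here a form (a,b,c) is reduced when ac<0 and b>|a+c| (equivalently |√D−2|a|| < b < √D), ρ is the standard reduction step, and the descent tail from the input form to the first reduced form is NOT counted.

D = 3168, ⌊√D⌋ = 56
descent: ρ → (-24,48,9)  [lands on river]
river: ρ → (9,42,-39)
river: ρ → (-39,36,12)
river: ρ → (12,36,-39)
river: ρ → (-39,42,9)
river: ρ → (9,48,-24)
ρ-cycle length = 6 (tail of 1 descent step not counted)

6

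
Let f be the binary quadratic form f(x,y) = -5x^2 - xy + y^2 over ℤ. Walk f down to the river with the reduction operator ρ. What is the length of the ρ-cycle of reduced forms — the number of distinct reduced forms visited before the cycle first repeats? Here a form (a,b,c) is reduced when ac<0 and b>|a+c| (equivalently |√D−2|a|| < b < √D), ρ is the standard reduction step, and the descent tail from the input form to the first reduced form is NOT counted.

D = 21, ⌊√D⌋ = 4
descent: ρ → (1,3,-3)  [lands on river]
river: ρ → (-3,3,1)
ρ-cycle length = 2 (tail of 1 descent step not counted)

2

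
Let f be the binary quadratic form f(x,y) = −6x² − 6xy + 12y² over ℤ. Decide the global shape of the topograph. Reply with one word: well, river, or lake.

D = b²−4ac = (-6)² − 4·(-6)·12 = 324
D = 18² is a perfect square ⇒ form factors over ℤ ⇒ lakes

lake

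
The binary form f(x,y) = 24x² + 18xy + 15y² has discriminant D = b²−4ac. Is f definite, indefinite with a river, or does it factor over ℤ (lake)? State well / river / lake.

D = b²−4ac = 18² − 4·24·15 = -1116
D < 0 ⇒ definite ⇒ every region one sign ⇒ single well

well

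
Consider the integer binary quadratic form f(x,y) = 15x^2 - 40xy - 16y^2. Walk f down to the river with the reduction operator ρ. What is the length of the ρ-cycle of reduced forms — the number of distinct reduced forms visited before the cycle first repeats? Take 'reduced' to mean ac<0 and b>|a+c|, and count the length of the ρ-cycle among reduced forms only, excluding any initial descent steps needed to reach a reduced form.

D = 2560, ⌊√D⌋ = 50
descent: ρ → (-16,40,15)  [lands on river]
river: ρ → (15,50,-1)
river: ρ → (-1,50,15)
river: ρ → (15,40,-16)
river: ρ → (-16,24,31)
river: ρ → (31,38,-9)
river: ρ → (-9,34,39)
river: ρ → (39,44,-4)
river: ρ → (-4,44,39)
river: ρ → (39,34,-9)
river: ρ → (-9,38,31)
river: ρ → (31,24,-16)
ρ-cycle length = 12 (tail of 1 descent step not counted)

12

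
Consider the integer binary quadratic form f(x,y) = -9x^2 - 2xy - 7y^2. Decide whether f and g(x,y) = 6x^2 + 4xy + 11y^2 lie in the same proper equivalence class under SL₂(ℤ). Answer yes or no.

D₁ = -248, D₂ = -248
f is negative-definite; reduce −f:
−f: flip: (9,2,7)→(7,-2,9)
−f: reduced (well bottom): (7,-2,9) with a≤c, −a<b≤a
flip sign back: reduced form of f is (-7,2,-9)
g: reduced (well bottom): (6,4,11) with a≤c, −a<b≤a
reduced forms (-7, 2, -9) vs (6, 4, 11) ⇒ inequivalent

no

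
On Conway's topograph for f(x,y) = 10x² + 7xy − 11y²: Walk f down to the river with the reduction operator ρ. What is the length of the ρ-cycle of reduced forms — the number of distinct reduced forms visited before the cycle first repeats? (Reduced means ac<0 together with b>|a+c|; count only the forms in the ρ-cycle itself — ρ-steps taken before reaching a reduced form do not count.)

D = 489, ⌊√D⌋ = 22
river: ρ → (-11,15,6)
river: ρ → (6,21,-2)
river: ρ → (-2,19,16)
river: ρ → (16,13,-5)
river: ρ → (-5,17,10)
river: ρ → (10,3,-12)
river: ρ → (-12,21,1)
river: ρ → (1,21,-12)
river: ρ → (-12,3,10)
river: ρ → (10,17,-5)
river: ρ → (-5,13,16)
river: ρ → (16,19,-2)
river: ρ → (-2,21,6)
river: ρ → (6,15,-11)
river: ρ → (-11,7,10)
river: ρ → (10,13,-8)
river: ρ → (-8,19,4)
river: ρ → (4,21,-3)
river: ρ → (-3,21,4)
river: ρ → (4,19,-8)
river: ρ → (-8,13,10)
river: ρ → (10,7,-11)
ρ-cycle length = 22 (tail of 0 descent steps not counted)

22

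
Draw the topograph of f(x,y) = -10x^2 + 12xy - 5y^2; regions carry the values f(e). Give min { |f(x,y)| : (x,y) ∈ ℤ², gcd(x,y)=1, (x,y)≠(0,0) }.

translate: b→8 (≡-12 mod 20), so (10,-12,5)→(10,8,3)
flip: (10,8,3)→(3,-8,10)
translate: b→-2 (≡-8 mod 6), so (3,-8,10)→(3,-2,5)
reduced (well bottom): (3,-2,5) with a≤c, −a<b≤a
well minimum |f| = |-3| = 3 (negative-definite)

3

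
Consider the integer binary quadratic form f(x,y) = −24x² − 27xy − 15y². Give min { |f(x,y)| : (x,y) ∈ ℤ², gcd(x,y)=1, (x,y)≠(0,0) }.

translate: b→-21 (≡27 mod 48), so (24,27,15)→(24,-21,12)
flip: (24,-21,12)→(12,21,24)
translate: b→-3 (≡21 mod 24), so (12,21,24)→(12,-3,15)
reduced (well bottom): (12,-3,15) with a≤c, −a<b≤a
well minimum |f| = |-12| = 12 (negative-definite)

12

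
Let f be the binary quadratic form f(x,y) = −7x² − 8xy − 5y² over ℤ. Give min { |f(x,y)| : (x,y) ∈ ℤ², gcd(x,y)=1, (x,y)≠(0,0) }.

translate: b→-6 (≡8 mod 14), so (7,8,5)→(7,-6,4)
flip: (7,-6,4)→(4,6,7)
translate: b→-2 (≡6 mod 8), so (4,6,7)→(4,-2,5)
reduced (well bottom): (4,-2,5) with a≤c, −a<b≤a
well minimum |f| = |-4| = 4 (negative-definite)

4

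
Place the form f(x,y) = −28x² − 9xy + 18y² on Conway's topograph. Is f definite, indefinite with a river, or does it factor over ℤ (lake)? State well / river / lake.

D = b²−4ac = (-9)² − 4·(-28)·18 = 2097
D > 0 non-square ⇒ indefinite ⇒ periodic river

river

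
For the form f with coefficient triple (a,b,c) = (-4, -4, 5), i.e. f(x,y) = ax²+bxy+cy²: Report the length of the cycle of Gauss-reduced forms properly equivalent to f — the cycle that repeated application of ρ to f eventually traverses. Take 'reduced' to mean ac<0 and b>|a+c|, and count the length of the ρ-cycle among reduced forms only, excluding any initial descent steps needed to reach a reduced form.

D = 96, ⌊√D⌋ = 9
descent: ρ → (5,4,-4)  [lands on river]
river: ρ → (-4,4,5)
river: ρ → (5,6,-3)
river: ρ → (-3,6,5)
ρ-cycle length = 4 (tail of 1 descent step not counted)

4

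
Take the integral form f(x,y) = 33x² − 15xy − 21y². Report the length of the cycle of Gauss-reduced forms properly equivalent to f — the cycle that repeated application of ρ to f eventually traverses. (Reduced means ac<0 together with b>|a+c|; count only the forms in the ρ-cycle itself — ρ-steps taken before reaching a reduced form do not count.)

D = 2997, ⌊√D⌋ = 54
descent: ρ → (-21,15,33)  [lands on river]
river: ρ → (33,51,-3)
river: ρ → (-3,51,33)
river: ρ → (33,15,-21)
river: ρ → (-21,27,27)
river: ρ → (27,27,-21)
ρ-cycle length = 6 (tail of 1 descent step not counted)

6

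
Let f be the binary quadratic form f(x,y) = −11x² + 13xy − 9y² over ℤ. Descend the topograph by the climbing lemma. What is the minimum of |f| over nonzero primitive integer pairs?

translate: b→9 (≡-13 mod 22), so (11,-13,9)→(11,9,7)
flip: (11,9,7)→(7,-9,11)
translate: b→5 (≡-9 mod 14), so (7,-9,11)→(7,5,9)
reduced (well bottom): (7,5,9) with a≤c, −a<b≤a
well minimum |f| = |-7| = 7 (negative-definite)

7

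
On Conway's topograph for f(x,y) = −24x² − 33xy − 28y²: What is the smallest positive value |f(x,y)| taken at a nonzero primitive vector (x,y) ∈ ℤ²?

translate: b→-15 (≡33 mod 48), so (24,33,28)→(24,-15,19)
flip: (24,-15,19)→(19,15,24)
reduced (well bottom): (19,15,24) with a≤c, −a<b≤a
well minimum |f| = |-19| = 19 (negative-definite)

19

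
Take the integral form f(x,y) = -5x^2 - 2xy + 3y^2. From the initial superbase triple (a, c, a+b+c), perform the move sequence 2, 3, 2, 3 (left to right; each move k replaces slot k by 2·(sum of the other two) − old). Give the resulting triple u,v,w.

start (-5,3,-4) = (f(1,0),f(0,1),f(1,1))
replace slot 2: 2·((-5)+(-4)) − 3 = -21 → (-5,-21,-4)
replace slot 3: 2·((-5)+(-21)) − (-4) = -48 → (-5,-21,-48)
replace slot 2: 2·((-5)+(-48)) − (-21) = -85 → (-5,-85,-48)
replace slot 3: 2·((-5)+(-85)) − (-48) = -132 → (-5,-85,-132)

-5,-85,-132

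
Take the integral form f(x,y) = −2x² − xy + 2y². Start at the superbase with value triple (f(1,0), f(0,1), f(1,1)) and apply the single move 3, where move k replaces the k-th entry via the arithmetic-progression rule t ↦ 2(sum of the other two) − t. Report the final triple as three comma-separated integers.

start (-2,2,-1) = (f(1,0),f(0,1),f(1,1))
replace slot 3: 2·((-2)+2) − (-1) = 1 → (-2,2,1)

-2,2,1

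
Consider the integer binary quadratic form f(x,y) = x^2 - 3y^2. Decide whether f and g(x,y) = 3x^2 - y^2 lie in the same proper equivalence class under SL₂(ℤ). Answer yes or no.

D₁ = 12, D₂ = 12
river cycle of f (length 2): (1, 2, -2), (-2, 2, 1)
river cycle of g (length 2): (-1, 2, 2), (2, 2, -1)
cycles differ ⇒ inequivalent

no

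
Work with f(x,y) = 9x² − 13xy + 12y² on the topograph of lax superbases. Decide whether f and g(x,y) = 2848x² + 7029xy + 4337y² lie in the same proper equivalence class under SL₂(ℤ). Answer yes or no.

D₁ = -263, D₂ = -263
f: translate: b→5 (≡-13 mod 18), so (9,-13,12)→(9,5,8)
f: flip: (9,5,8)→(8,-5,9)
f: reduced (well bottom): (8,-5,9) with a≤c, −a<b≤a
g: translate: b→1333 (≡7029 mod 5696), so (2848,7029,4337)→(2848,1333,156)
g: flip: (2848,1333,156)→(156,-1333,2848)
g: translate: b→-85 (≡-1333 mod 312), so (156,-1333,2848)→(156,-85,12)
g: flip: (156,-85,12)→(12,85,156)
g: translate: b→-11 (≡85 mod 24), so (12,85,156)→(12,-11,8)
g: flip: (12,-11,8)→(8,11,12)
g: translate: b→-5 (≡11 mod 16), so (8,11,12)→(8,-5,9)
g: reduced (well bottom): (8,-5,9) with a≤c, −a<b≤a
reduced forms (8, -5, 9) vs (8, -5, 9) ⇒ equivalent

yes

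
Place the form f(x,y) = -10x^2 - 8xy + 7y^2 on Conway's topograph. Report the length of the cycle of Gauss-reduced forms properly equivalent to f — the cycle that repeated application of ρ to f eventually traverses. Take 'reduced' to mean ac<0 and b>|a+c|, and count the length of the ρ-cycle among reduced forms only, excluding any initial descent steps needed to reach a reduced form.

D = 344, ⌊√D⌋ = 18
descent: ρ → (7,8,-10)  [lands on river]
river: ρ → (-10,12,5)
river: ρ → (5,18,-1)
river: ρ → (-1,18,5)
river: ρ → (5,12,-10)
river: ρ → (-10,8,7)
river: ρ → (7,6,-11)
river: ρ → (-11,16,2)
river: ρ → (2,16,-11)
river: ρ → (-11,6,7)
ρ-cycle length = 10 (tail of 1 descent step not counted)

10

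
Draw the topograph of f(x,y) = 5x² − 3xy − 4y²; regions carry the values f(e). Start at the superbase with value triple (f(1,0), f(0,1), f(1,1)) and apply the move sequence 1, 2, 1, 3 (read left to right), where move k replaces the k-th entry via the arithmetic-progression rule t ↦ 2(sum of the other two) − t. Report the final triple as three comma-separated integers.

start (5,-4,-2) = (f(1,0),f(0,1),f(1,1))
replace slot 1: 2·((-4)+(-2)) − 5 = -17 → (-17,-4,-2)
replace slot 2: 2·((-17)+(-2)) − (-4) = -34 → (-17,-34,-2)
replace slot 1: 2·((-34)+(-2)) − (-17) = -55 → (-55,-34,-2)
replace slot 3: 2·((-55)+(-34)) − (-2) = -176 → (-55,-34,-176)

-55,-34,-176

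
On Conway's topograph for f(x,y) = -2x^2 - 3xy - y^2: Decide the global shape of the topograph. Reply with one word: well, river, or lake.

D = b²−4ac = (-3)² − 4·(-2)·(-1) = 1
D = 1² is a perfect square ⇒ form factors over ℤ ⇒ lakes

lake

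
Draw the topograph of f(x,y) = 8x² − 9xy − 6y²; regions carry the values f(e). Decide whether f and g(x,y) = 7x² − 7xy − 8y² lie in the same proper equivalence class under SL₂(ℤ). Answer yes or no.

D₁ = 273, D₂ = 273
river cycle of f (length 8): (-6, 9, 8), (8, 7, -7), (-7, 7, 8), (8, 9, -6), (-6, 15, 2), (2, 13, -13), (-13, 13, 2), (2, 15, -6)
river cycle of g (length 8): (-8, 7, 7), (7, 7, -8), (-8, 9, 6), (6, 15, -2), (-2, 13, 13), (13, 13, -2), (-2, 15, 6), (6, 9, -8)
cycles differ ⇒ inequivalent

no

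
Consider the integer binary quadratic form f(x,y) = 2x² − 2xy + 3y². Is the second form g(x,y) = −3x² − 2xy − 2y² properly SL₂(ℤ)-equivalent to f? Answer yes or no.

D₁ = -20, D₂ = -20
f: translate: b→2 (≡-2 mod 4), so (2,-2,3)→(2,2,3)
f: reduced (well bottom): (2,2,3) with a≤c, −a<b≤a
g is negative-definite; reduce −g:
−g: flip: (3,2,2)→(2,-2,3)
−g: translate: b→2 (≡-2 mod 4), so (2,-2,3)→(2,2,3)
−g: reduced (well bottom): (2,2,3) with a≤c, −a<b≤a
flip sign back: reduced form of g is (-2,-2,-3)
reduced forms (2, 2, 3) vs (-2, -2, -3) ⇒ inequivalent

no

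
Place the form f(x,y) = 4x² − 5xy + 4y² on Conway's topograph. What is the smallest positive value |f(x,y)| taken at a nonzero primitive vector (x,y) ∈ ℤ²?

translate: b→3 (≡-5 mod 8), so (4,-5,4)→(4,3,3)
flip: (4,3,3)→(3,-3,4)
translate: b→3 (≡-3 mod 6), so (3,-3,4)→(3,3,4)
reduced (well bottom): (3,3,4) with a≤c, −a<b≤a
well minimum = a = 3

3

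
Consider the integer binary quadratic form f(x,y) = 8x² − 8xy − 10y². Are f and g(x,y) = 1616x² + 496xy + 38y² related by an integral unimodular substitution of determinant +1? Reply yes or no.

D₁ = 384, D₂ = 384
river cycle of f (length 4): (-10, 8, 8), (8, 8, -10), (-10, 12, 6), (6, 12, -10)
river cycle of g (length 4): (6, 12, -10), (-10, 8, 8), (8, 8, -10), (-10, 12, 6)
cycles coincide ⇒ equivalent

yes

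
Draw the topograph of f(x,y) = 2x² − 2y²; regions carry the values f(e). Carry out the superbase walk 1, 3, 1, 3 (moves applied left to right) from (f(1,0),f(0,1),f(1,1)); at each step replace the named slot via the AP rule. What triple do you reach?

start (2,-2,0) = (f(1,0),f(0,1),f(1,1))
replace slot 1: 2·((-2)+0) − 2 = -6 → (-6,-2,0)
replace slot 3: 2·((-6)+(-2)) − 0 = -16 → (-6,-2,-16)
replace slot 1: 2·((-2)+(-16)) − (-6) = -30 → (-30,-2,-16)
replace slot 3: 2·((-30)+(-2)) − (-16) = -48 → (-30,-2,-48)

-30,-2,-48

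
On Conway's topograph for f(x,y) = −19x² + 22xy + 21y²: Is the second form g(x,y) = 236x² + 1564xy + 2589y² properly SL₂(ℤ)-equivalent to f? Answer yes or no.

D₁ = 2080, D₂ = 2080
river cycle of f (length 14): (21, 20, -20), (-20, 20, 21), (21, 22, -19), (-19, 16, 24), (24, 32, -11), (-11, 34, 21), (21, 8, -24), (-24, 40, 5), (5, 40, -24), (-24, 8, 21), … (4 more)
river cycle of g (length 14): (21, 20, -20), (-20, 20, 21), (21, 22, -19), (-19, 16, 24), (24, 32, -11), (-11, 34, 21), (21, 8, -24), (-24, 40, 5), (5, 40, -24), (-24, 8, 21), … (4 more)
cycles coincide ⇒ equivalent

yes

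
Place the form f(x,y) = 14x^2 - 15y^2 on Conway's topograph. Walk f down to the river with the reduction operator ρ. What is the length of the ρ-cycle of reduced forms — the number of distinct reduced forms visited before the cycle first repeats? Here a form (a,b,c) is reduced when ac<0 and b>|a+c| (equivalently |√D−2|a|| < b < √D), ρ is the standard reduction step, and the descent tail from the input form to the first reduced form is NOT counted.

D = 840, ⌊√D⌋ = 28
descent: ρ → (-15,0,14)
descent: ρ → (14,28,-1)  [lands on river]
river: ρ → (-1,28,14)
ρ-cycle length = 2 (tail of 2 descent steps not counted)

2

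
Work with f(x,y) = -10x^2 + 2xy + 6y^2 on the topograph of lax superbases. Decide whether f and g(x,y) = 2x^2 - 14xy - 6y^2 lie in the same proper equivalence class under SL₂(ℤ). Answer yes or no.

D₁ = 244, D₂ = 244
river cycle of f (length 6): (6, 10, -6), (-6, 14, 2), (2, 14, -6), (-6, 10, 6), (6, 14, -2), (-2, 14, 6)
river cycle of g (length 6): (-6, 14, 2), (2, 14, -6), (-6, 10, 6), (6, 14, -2), (-2, 14, 6), (6, 10, -6)
cycles coincide ⇒ equivalent

yes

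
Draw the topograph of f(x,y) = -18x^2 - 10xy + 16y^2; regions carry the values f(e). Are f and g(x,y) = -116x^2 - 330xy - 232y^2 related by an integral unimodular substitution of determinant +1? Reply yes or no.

D₁ = 1252, D₂ = 1252
river cycle of f (length 38): (16, 10, -18), (-18, 26, 8), (8, 22, -24), (-24, 26, 6), (6, 34, -4), (-4, 30, 22), (22, 14, -12), (-12, 34, 2), (2, 34, -12), (-12, 14, 22), … (28 more)
river cycle of g (length 38): (-18, 26, 8), (8, 22, -24), (-24, 26, 6), (6, 34, -4), (-4, 30, 22), (22, 14, -12), (-12, 34, 2), (2, 34, -12), (-12, 14, 22), (22, 30, -4), … (28 more)
cycles coincide ⇒ equivalent

yes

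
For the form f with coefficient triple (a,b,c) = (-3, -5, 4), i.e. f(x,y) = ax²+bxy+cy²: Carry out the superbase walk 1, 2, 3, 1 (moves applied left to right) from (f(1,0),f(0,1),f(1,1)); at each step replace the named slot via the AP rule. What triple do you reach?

start (-3,4,-4) = (f(1,0),f(0,1),f(1,1))
replace slot 1: 2·(4+(-4)) − (-3) = 3 → (3,4,-4)
replace slot 2: 2·(3+(-4)) − 4 = -6 → (3,-6,-4)
replace slot 3: 2·(3+(-6)) − (-4) = -2 → (3,-6,-2)
replace slot 1: 2·((-6)+(-2)) − 3 = -19 → (-19,-6,-2)

-19,-6,-2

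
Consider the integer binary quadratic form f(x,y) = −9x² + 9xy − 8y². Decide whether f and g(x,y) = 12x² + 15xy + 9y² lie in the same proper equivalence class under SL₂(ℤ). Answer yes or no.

D₁ = -207, D₂ = -207
f is negative-definite; reduce −f:
−f: translate: b→9 (≡-9 mod 18), so (9,-9,8)→(9,9,8)
−f: flip: (9,9,8)→(8,-9,9)
−f: translate: b→7 (≡-9 mod 16), so (8,-9,9)→(8,7,8)
−f: reduced (well bottom): (8,7,8) with a≤c, −a<b≤a
flip sign back: reduced form of f is (-8,-7,-8)
g: translate: b→-9 (≡15 mod 24), so (12,15,9)→(12,-9,6)
g: flip: (12,-9,6)→(6,9,12)
g: translate: b→-3 (≡9 mod 12), so (6,9,12)→(6,-3,9)
g: reduced (well bottom): (6,-3,9) with a≤c, −a<b≤a
reduced forms (-8, -7, -8) vs (6, -3, 9) ⇒ inequivalent

no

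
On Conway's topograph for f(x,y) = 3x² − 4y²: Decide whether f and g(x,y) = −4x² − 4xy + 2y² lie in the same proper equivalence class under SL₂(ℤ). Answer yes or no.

D₁ = 48, D₂ = 48
river cycle of f (length 2): (3, 6, -1), (-1, 6, 3)
river cycle of g (length 2): (2, 4, -4), (-4, 4, 2)
cycles differ ⇒ inequivalent

no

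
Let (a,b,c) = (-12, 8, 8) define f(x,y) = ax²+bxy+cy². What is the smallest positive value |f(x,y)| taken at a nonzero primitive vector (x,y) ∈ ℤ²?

river: ρ → (8,8,-12)
river: ρ → (-12,16,4)
river: ρ → (4,16,-12)
river: ρ → (-12,8,8)
closes: descent 0, river 4
min |a| on river = 4

4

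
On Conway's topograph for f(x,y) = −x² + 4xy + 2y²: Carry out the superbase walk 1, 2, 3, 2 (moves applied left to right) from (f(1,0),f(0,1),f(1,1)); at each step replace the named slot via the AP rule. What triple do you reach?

start (-1,2,5) = (f(1,0),f(0,1),f(1,1))
replace slot 1: 2·(2+5) − (-1) = 15 → (15,2,5)
replace slot 2: 2·(15+5) − 2 = 38 → (15,38,5)
replace slot 3: 2·(15+38) − 5 = 101 → (15,38,101)
replace slot 2: 2·(15+101) − 38 = 194 → (15,194,101)

15,194,101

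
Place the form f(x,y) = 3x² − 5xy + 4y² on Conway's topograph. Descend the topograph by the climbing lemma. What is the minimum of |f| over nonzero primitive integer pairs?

translate: b→1 (≡-5 mod 6), so (3,-5,4)→(3,1,2)
flip: (3,1,2)→(2,-1,3)
reduced (well bottom): (2,-1,3) with a≤c, −a<b≤a
well minimum = a = 2

2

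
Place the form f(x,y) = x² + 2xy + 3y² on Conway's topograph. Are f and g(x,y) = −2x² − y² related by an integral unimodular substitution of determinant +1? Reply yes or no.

D₁ = -8, D₂ = -8
f: translate: b→0 (≡2 mod 2), so (1,2,3)→(1,0,2)
f: reduced (well bottom): (1,0,2) with a≤c, −a<b≤a
g is negative-definite; reduce −g:
−g: flip: (2,0,1)→(1,0,2)
−g: reduced (well bottom): (1,0,2) with a≤c, −a<b≤a
flip sign back: reduced form of g is (-1,0,-2)
reduced forms (1, 0, 2) vs (-1, 0, -2) ⇒ inequivalent

no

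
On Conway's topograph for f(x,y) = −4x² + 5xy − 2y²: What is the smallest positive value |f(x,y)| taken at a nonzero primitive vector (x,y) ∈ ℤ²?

translate: b→3 (≡-5 mod 8), so (4,-5,2)→(4,3,1)
flip: (4,3,1)→(1,-3,4)
translate: b→1 (≡-3 mod 2), so (1,-3,4)→(1,1,2)
reduced (well bottom): (1,1,2) with a≤c, −a<b≤a
well minimum |f| = |-1| = 1 (negative-definite)

1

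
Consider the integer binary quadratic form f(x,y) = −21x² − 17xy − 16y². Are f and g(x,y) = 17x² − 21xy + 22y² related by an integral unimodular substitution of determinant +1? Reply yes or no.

D₁ = -1055, D₂ = -1055
f is negative-definite; reduce −f:
−f: flip: (21,17,16)→(16,-17,21)
−f: translate: b→15 (≡-17 mod 32), so (16,-17,21)→(16,15,20)
−f: reduced (well bottom): (16,15,20) with a≤c, −a<b≤a
flip sign back: reduced form of f is (-16,-15,-20)
g: translate: b→13 (≡-21 mod 34), so (17,-21,22)→(17,13,18)
g: reduced (well bottom): (17,13,18) with a≤c, −a<b≤a
reduced forms (-16, -15, -20) vs (17, 13, 18) ⇒ inequivalent

no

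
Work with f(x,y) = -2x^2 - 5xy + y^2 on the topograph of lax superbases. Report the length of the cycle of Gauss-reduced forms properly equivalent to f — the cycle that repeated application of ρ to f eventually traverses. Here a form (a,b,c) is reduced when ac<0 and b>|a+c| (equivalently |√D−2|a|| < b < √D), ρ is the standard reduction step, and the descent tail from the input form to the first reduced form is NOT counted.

D = 33, ⌊√D⌋ = 5
descent: ρ → (1,5,-2)  [lands on river]
river: ρ → (-2,3,3)
river: ρ → (3,3,-2)
river: ρ → (-2,5,1)
ρ-cycle length = 4 (tail of 1 descent step not counted)

4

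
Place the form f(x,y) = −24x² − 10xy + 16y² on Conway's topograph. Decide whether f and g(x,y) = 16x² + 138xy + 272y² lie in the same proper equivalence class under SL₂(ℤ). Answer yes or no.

D₁ = 1636, D₂ = 1636
river cycle of f (length 54): (16, 10, -24), (-24, 38, 2), (2, 38, -24), (-24, 10, 16), (16, 22, -18), (-18, 14, 20), (20, 26, -12), (-12, 22, 24), (24, 26, -10), (-10, 34, 12), … (44 more)
river cycle of g (length 54): (16, 10, -24), (-24, 38, 2), (2, 38, -24), (-24, 10, 16), (16, 22, -18), (-18, 14, 20), (20, 26, -12), (-12, 22, 24), (24, 26, -10), (-10, 34, 12), … (44 more)
cycles coincide ⇒ equivalent

yes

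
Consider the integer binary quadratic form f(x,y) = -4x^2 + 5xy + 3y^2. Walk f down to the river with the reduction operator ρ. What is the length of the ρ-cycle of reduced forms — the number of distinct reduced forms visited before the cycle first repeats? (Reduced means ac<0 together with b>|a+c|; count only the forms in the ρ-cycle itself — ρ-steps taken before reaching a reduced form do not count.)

D = 73, ⌊√D⌋ = 8
river: ρ → (3,7,-2)
river: ρ → (-2,5,6)
river: ρ → (6,7,-1)
river: ρ → (-1,7,6)
river: ρ → (6,5,-2)
river: ρ → (-2,7,3)
river: ρ → (3,5,-4)
river: ρ → (-4,3,4)
river: ρ → (4,5,-3)
river: ρ → (-3,7,2)
river: ρ → (2,5,-6)
river: ρ → (-6,7,1)
river: ρ → (1,7,-6)
river: ρ → (-6,5,2)
river: ρ → (2,7,-3)
river: ρ → (-3,5,4)
river: ρ → (4,3,-4)
river: ρ → (-4,5,3)
ρ-cycle length = 18 (tail of 0 descent steps not counted)

18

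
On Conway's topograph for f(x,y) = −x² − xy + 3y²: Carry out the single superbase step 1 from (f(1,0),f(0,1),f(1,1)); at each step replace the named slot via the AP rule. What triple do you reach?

start (-1,3,1) = (f(1,0),f(0,1),f(1,1))
replace slot 1: 2·(3+1) − (-1) = 9 → (9,3,1)

9,3,1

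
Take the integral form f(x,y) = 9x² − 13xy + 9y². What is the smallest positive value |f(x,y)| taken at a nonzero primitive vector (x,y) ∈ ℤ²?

translate: b→5 (≡-13 mod 18), so (9,-13,9)→(9,5,5)
flip: (9,5,5)→(5,-5,9)
translate: b→5 (≡-5 mod 10), so (5,-5,9)→(5,5,9)
reduced (well bottom): (5,5,9) with a≤c, −a<b≤a
well minimum = a = 5

5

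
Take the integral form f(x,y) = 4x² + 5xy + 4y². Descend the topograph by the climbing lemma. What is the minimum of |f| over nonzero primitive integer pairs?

translate: b→-3 (≡5 mod 8), so (4,5,4)→(4,-3,3)
flip: (4,-3,3)→(3,3,4)
reduced (well bottom): (3,3,4) with a≤c, −a<b≤a
well minimum = a = 3

3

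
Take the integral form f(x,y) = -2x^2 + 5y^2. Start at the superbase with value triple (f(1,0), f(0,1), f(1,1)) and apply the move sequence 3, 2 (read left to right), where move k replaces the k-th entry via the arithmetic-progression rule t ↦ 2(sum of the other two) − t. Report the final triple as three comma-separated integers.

start (-2,5,3) = (f(1,0),f(0,1),f(1,1))
replace slot 3: 2·((-2)+5) − 3 = 3 → (-2,5,3)
replace slot 2: 2·((-2)+3) − 5 = -3 → (-2,-3,3)

-2,-3,3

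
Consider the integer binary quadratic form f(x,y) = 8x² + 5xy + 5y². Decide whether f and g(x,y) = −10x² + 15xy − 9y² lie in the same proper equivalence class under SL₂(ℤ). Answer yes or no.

D₁ = -135, D₂ = -135
f: flip: (8,5,5)→(5,-5,8)
f: translate: b→5 (≡-5 mod 10), so (5,-5,8)→(5,5,8)
f: reduced (well bottom): (5,5,8) with a≤c, −a<b≤a
g is negative-definite; reduce −g:
−g: translate: b→5 (≡-15 mod 20), so (10,-15,9)→(10,5,4)
−g: flip: (10,5,4)→(4,-5,10)
−g: translate: b→3 (≡-5 mod 8), so (4,-5,10)→(4,3,9)
−g: reduced (well bottom): (4,3,9) with a≤c, −a<b≤a
flip sign back: reduced form of g is (-4,-3,-9)
reduced forms (5, 5, 8) vs (-4, -3, -9) ⇒ inequivalent

no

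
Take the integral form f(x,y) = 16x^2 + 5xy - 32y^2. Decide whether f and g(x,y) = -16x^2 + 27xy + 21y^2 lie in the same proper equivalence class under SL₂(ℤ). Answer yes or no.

D₁ = 2073, D₂ = 2073
river cycle of f (length 38): (16, 37, -11), (-11, 29, 28), (28, 27, -12), (-12, 45, 1), (1, 45, -12), (-12, 27, 28), (28, 29, -11), (-11, 37, 16), (16, 27, -21), (-21, 15, 22), … (28 more)
river cycle of g (length 38): (21, 15, -22), (-22, 29, 14), (14, 27, -24), (-24, 21, 17), (17, 13, -28), (-28, 43, 2), (2, 45, -6), (-6, 39, 23), (23, 7, -22), (-22, 37, 8), … (28 more)
cycles differ ⇒ inequivalent

no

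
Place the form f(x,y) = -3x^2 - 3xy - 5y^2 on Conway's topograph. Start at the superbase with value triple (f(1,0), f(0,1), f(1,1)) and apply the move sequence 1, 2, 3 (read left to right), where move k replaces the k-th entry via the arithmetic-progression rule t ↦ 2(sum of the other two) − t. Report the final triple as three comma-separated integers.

start (-3,-5,-11) = (f(1,0),f(0,1),f(1,1))
replace slot 1: 2·((-5)+(-11)) − (-3) = -29 → (-29,-5,-11)
replace slot 2: 2·((-29)+(-11)) − (-5) = -75 → (-29,-75,-11)
replace slot 3: 2·((-29)+(-75)) − (-11) = -197 → (-29,-75,-197)

-29,-75,-197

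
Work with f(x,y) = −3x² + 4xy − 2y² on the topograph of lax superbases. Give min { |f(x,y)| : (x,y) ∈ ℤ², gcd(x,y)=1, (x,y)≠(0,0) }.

translate: b→2 (≡-4 mod 6), so (3,-4,2)→(3,2,1)
flip: (3,2,1)→(1,-2,3)
translate: b→0 (≡-2 mod 2), so (1,-2,3)→(1,0,2)
reduced (well bottom): (1,0,2) with a≤c, −a<b≤a
well minimum |f| = |-1| = 1 (negative-definite)

1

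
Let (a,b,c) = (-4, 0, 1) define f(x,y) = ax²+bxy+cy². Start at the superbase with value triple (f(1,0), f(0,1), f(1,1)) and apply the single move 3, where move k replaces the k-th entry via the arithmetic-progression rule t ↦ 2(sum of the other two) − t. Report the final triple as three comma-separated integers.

start (-4,1,-3) = (f(1,0),f(0,1),f(1,1))
replace slot 3: 2·((-4)+1) − (-3) = -3 → (-4,1,-3)

-4,1,-3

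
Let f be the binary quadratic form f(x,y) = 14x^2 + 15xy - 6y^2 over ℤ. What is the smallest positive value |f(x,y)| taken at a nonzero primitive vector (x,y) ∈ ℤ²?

river: ρ → (-6,21,5)
river: ρ → (5,19,-10)
river: ρ → (-10,21,3)
river: ρ → (3,21,-10)
river: ρ → (-10,19,5)
river: ρ → (5,21,-6)
river: ρ → (-6,15,14)
river: ρ → (14,13,-7)
river: ρ → (-7,15,12)
river: ρ → (12,9,-10)
river: ρ → (-10,11,11)
river: ρ → (11,11,-10)
river: ρ → (-10,9,12)
river: ρ → (12,15,-7)
river: ρ → (-7,13,14)
river: ρ → (14,15,-6)
closes: descent 0, river 16
min |a| on river = 3

3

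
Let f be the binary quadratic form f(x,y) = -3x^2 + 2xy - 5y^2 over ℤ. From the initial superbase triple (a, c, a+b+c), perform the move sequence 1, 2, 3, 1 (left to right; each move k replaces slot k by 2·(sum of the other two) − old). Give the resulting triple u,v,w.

start (-3,-5,-6) = (f(1,0),f(0,1),f(1,1))
replace slot 1: 2·((-5)+(-6)) − (-3) = -19 → (-19,-5,-6)
replace slot 2: 2·((-19)+(-6)) − (-5) = -45 → (-19,-45,-6)
replace slot 3: 2·((-19)+(-45)) − (-6) = -122 → (-19,-45,-122)
replace slot 1: 2·((-45)+(-122)) − (-19) = -315 → (-315,-45,-122)

-315,-45,-122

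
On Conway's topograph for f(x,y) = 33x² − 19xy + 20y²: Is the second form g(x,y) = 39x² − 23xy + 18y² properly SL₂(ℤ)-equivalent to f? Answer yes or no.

D₁ = -2279, D₂ = -2279
f: flip: (33,-19,20)→(20,19,33)
f: reduced (well bottom): (20,19,33) with a≤c, −a<b≤a
g: flip: (39,-23,18)→(18,23,39)
g: translate: b→-13 (≡23 mod 36), so (18,23,39)→(18,-13,34)
g: reduced (well bottom): (18,-13,34) with a≤c, −a<b≤a
reduced forms (20, 19, 33) vs (18, -13, 34) ⇒ inequivalent

no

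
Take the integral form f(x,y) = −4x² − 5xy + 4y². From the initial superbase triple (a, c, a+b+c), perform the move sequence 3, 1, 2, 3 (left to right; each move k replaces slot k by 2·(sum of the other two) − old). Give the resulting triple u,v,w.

start (-4,4,-5) = (f(1,0),f(0,1),f(1,1))
replace slot 3: 2·((-4)+4) − (-5) = 5 → (-4,4,5)
replace slot 1: 2·(4+5) − (-4) = 22 → (22,4,5)
replace slot 2: 2·(22+5) − 4 = 50 → (22,50,5)
replace slot 3: 2·(22+50) − 5 = 139 → (22,50,139)

22,50,139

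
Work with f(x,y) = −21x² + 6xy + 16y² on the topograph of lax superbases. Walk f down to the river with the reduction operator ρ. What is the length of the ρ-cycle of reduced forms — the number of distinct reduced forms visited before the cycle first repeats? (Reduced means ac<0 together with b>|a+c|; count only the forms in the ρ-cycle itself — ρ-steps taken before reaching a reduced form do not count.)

D = 1380, ⌊√D⌋ = 37
river: ρ → (16,26,-11)
river: ρ → (-11,18,24)
river: ρ → (24,30,-5)
river: ρ → (-5,30,24)
river: ρ → (24,18,-11)
river: ρ → (-11,26,16)
river: ρ → (16,6,-21)
river: ρ → (-21,36,1)
river: ρ → (1,36,-21)
river: ρ → (-21,6,16)
ρ-cycle length = 10 (tail of 0 descent steps not counted)

10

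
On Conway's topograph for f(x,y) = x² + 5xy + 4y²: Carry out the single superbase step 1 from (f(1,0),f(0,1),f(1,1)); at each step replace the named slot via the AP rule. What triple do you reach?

start (1,4,10) = (f(1,0),f(0,1),f(1,1))
replace slot 1: 2·(4+10) − 1 = 27 → (27,4,10)

27,4,10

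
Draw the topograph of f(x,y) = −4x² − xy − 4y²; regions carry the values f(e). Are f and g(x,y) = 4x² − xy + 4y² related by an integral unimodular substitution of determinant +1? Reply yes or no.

D₁ = -63, D₂ = -63
f is negative-definite; reduce −f:
−f: reduced (well bottom): (4,1,4) with a≤c, −a<b≤a
flip sign back: reduced form of f is (-4,-1,-4)
g: flip: (4,-1,4)→(4,1,4)
g: reduced (well bottom): (4,1,4) with a≤c, −a<b≤a
reduced forms (-4, -1, -4) vs (4, 1, 4) ⇒ inequivalent

no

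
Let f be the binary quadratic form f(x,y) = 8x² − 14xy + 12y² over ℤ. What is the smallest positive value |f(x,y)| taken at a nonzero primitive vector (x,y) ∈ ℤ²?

translate: b→2 (≡-14 mod 16), so (8,-14,12)→(8,2,6)
flip: (8,2,6)→(6,-2,8)
reduced (well bottom): (6,-2,8) with a≤c, −a<b≤a
well minimum = a = 6

6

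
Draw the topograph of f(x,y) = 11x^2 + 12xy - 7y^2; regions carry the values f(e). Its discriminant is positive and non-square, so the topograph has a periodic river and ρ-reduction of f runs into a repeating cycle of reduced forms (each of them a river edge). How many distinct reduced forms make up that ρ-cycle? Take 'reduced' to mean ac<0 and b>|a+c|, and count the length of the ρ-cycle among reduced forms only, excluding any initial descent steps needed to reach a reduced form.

D = 452, ⌊√D⌋ = 21
river: ρ → (-7,16,7)
river: ρ → (7,12,-11)
river: ρ → (-11,10,8)
river: ρ → (8,6,-13)
river: ρ → (-13,20,1)
river: ρ → (1,20,-13)
river: ρ → (-13,6,8)
river: ρ → (8,10,-11)
river: ρ → (-11,12,7)
river: ρ → (7,16,-7)
river: ρ → (-7,12,11)
river: ρ → (11,10,-8)
river: ρ → (-8,6,13)
river: ρ → (13,20,-1)
river: ρ → (-1,20,13)
river: ρ → (13,6,-8)
river: ρ → (-8,10,11)
river: ρ → (11,12,-7)
ρ-cycle length = 18 (tail of 0 descent steps not counted)

18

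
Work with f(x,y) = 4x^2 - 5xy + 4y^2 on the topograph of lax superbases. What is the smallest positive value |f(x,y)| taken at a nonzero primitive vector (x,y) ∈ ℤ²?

translate: b→3 (≡-5 mod 8), so (4,-5,4)→(4,3,3)
flip: (4,3,3)→(3,-3,4)
translate: b→3 (≡-3 mod 6), so (3,-3,4)→(3,3,4)
reduced (well bottom): (3,3,4) with a≤c, −a<b≤a
well minimum = a = 3

3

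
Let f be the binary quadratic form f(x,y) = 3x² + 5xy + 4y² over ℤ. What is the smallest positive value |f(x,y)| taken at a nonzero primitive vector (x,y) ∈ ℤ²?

translate: b→-1 (≡5 mod 6), so (3,5,4)→(3,-1,2)
flip: (3,-1,2)→(2,1,3)
reduced (well bottom): (2,1,3) with a≤c, −a<b≤a
well minimum = a = 2

2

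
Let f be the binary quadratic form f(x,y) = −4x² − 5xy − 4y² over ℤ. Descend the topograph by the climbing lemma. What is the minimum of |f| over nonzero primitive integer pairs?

translate: b→-3 (≡5 mod 8), so (4,5,4)→(4,-3,3)
flip: (4,-3,3)→(3,3,4)
reduced (well bottom): (3,3,4) with a≤c, −a<b≤a
well minimum |f| = |-3| = 3 (negative-definite)

3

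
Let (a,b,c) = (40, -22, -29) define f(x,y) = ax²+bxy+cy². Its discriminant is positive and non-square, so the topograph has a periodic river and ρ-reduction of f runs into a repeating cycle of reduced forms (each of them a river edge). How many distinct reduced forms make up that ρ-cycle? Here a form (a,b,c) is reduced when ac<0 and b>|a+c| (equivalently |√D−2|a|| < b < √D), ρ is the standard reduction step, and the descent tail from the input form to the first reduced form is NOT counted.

D = 5124, ⌊√D⌋ = 71
descent: ρ → (-29,22,40)  [lands on river]
river: ρ → (40,58,-11)
river: ρ → (-11,52,55)
river: ρ → (55,58,-8)
river: ρ → (-8,70,7)
river: ρ → (7,70,-8)
river: ρ → (-8,58,55)
river: ρ → (55,52,-11)
river: ρ → (-11,58,40)
river: ρ → (40,22,-29)
river: ρ → (-29,36,33)
river: ρ → (33,30,-32)
river: ρ → (-32,34,31)
river: ρ → (31,28,-35)
river: ρ → (-35,42,24)
river: ρ → (24,54,-23)
river: ρ → (-23,38,40)
river: ρ → (40,42,-21)
river: ρ → (-21,42,40)
river: ρ → (40,38,-23)
river: ρ → (-23,54,24)
river: ρ → (24,42,-35)
river: ρ → (-35,28,31)
river: ρ → (31,34,-32)
river: ρ → (-32,30,33)
river: ρ → (33,36,-29)
ρ-cycle length = 26 (tail of 1 descent step not counted)

26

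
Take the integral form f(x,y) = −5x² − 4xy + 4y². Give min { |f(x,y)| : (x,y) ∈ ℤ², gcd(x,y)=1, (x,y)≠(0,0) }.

descent: ρ → (4,4,-5)  [lands on river]
river: ρ → (-5,6,3)
river: ρ → (3,6,-5)
river: ρ → (-5,4,4)
closes: descent 1, river 4
min |a| on river = 3

3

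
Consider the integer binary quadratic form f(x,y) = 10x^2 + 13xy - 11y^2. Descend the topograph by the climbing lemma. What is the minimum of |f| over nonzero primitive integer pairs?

river: ρ → (-11,9,12)
river: ρ → (12,15,-8)
river: ρ → (-8,17,10)
river: ρ → (10,23,-2)
river: ρ → (-2,21,21)
river: ρ → (21,21,-2)
river: ρ → (-2,23,10)
river: ρ → (10,17,-8)
river: ρ → (-8,15,12)
river: ρ → (12,9,-11)
river: ρ → (-11,13,10)
river: ρ → (10,7,-14)
river: ρ → (-14,21,3)
river: ρ → (3,21,-14)
river: ρ → (-14,7,10)
river: ρ → (10,13,-11)
closes: descent 0, river 16
min |a| on river = 2

2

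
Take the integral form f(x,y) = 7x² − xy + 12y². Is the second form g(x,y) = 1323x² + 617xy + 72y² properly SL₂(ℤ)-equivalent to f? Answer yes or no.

D₁ = -335, D₂ = -335
f: reduced (well bottom): (7,-1,12) with a≤c, −a<b≤a
g: flip: (1323,617,72)→(72,-617,1323)
g: translate: b→-41 (≡-617 mod 144), so (72,-617,1323)→(72,-41,7)
g: flip: (72,-41,7)→(7,41,72)
g: translate: b→-1 (≡41 mod 14), so (7,41,72)→(7,-1,12)
g: reduced (well bottom): (7,-1,12) with a≤c, −a<b≤a
reduced forms (7, -1, 12) vs (7, -1, 12) ⇒ equivalent

yes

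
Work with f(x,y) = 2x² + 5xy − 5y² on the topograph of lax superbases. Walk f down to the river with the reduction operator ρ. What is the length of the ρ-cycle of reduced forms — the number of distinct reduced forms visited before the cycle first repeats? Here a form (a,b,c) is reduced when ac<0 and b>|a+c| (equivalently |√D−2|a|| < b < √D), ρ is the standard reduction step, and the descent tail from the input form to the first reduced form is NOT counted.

D = 65, ⌊√D⌋ = 8
river: ρ → (-5,5,2)
river: ρ → (2,7,-2)
river: ρ → (-2,5,5)
river: ρ → (5,5,-2)
river: ρ → (-2,7,2)
river: ρ → (2,5,-5)
ρ-cycle length = 6 (tail of 0 descent steps not counted)

6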